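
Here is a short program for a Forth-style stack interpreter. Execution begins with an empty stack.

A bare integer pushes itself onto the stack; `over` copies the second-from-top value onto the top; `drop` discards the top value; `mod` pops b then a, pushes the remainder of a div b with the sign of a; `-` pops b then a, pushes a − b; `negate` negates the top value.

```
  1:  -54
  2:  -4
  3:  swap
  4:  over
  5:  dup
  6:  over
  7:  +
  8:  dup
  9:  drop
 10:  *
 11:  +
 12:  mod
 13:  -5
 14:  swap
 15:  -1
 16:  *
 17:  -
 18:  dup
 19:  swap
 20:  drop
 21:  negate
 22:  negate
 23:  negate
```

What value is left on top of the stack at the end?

9

-54    : -54
-4     : -54 -4
swap   : -4 -54
over   : -4 -54 -4
dup    : -4 -54 -4 -4
over   : -4 -54 -4 -4 -4
+      : -4 -54 -4 -8
dup    : -4 -54 -4 -8 -8
drop   : -4 -54 -4 -8
*      : -4 -54 32
+      : -4 -22
mod    : -4
-5     : -4 -5
swap   : -5 -4
-1     : -5 -4 -1
*      : -5 4
-      : -9
dup    : -9 -9
swap   : -9 -9
drop   : -9
negate : 9
negate : -9
negate : 9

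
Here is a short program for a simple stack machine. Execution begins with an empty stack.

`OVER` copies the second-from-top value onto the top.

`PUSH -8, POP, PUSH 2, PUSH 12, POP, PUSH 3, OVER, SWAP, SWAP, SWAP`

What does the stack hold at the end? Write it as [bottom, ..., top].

[2, 2, 3]

PUSH -8 -> -8
POP     -> (empty)
PUSH 2  -> 2
PUSH 12 -> 2 12
POP     -> 2
PUSH 3  -> 2 3
OVER    -> 2 3 2
SWAP    -> 2 2 3
SWAP    -> 2 3 2
SWAP    -> 2 2 3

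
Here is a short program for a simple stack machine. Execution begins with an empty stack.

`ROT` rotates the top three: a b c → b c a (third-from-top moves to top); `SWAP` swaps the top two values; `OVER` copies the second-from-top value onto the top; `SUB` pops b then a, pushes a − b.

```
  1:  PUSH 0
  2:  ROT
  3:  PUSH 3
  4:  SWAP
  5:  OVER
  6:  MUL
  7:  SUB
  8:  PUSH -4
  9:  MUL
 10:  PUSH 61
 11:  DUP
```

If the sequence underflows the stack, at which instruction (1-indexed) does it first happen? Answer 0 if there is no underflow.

PUSH 0  0
ROT  — needs 3 operands, stack has 1 → underflow

2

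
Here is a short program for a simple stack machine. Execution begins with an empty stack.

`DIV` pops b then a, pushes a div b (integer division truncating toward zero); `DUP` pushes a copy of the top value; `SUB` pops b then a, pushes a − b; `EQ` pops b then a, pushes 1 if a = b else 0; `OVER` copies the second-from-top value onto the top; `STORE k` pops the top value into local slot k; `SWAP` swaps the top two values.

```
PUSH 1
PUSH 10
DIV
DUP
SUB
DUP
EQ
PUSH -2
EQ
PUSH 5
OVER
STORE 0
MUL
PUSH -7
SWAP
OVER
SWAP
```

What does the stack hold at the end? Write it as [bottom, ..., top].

[-7, -7, 0]

PUSH 1   1
PUSH 10  1 10
DIV      0
DUP      0 0
SUB      0
DUP      0 0
EQ       1
PUSH -2  1 -2
EQ       0
PUSH 5   0 5
OVER     0 5 0
STORE 0  0 5
MUL      0
PUSH -7  0 -7
SWAP     -7 0
OVER     -7 0 -7
SWAP     -7 -7 0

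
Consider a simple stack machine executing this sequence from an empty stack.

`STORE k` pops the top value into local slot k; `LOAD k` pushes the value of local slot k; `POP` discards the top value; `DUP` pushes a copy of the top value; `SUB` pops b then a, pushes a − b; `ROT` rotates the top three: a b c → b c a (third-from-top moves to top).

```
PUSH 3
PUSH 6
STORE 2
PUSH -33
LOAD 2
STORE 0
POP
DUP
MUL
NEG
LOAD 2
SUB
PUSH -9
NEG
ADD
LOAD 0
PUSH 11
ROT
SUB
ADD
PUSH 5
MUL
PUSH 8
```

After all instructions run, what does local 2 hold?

6

PUSH 3   → [3]
PUSH 6   → [3, 6]
STORE 2  → [3]
PUSH -33 → [3, -33]
LOAD 2   → [3, -33, 6]
STORE 0  → [3, -33]
POP      → [3]
DUP      → [3, 3]
MUL      → [9]
NEG      → [-9]
LOAD 2   → [-9, 6]
SUB      → [-15]
PUSH -9  → [-15, -9]
NEG      → [-15, 9]
ADD      → [-6]
LOAD 0   → [-6, 6]
PUSH 11  → [-6, 6, 11]
ROT      → [6, 11, -6]
SUB      → [6, 17]
ADD      → [23]
PUSH 5   → [23, 5]
MUL      → [115]
PUSH 8   → [115, 8]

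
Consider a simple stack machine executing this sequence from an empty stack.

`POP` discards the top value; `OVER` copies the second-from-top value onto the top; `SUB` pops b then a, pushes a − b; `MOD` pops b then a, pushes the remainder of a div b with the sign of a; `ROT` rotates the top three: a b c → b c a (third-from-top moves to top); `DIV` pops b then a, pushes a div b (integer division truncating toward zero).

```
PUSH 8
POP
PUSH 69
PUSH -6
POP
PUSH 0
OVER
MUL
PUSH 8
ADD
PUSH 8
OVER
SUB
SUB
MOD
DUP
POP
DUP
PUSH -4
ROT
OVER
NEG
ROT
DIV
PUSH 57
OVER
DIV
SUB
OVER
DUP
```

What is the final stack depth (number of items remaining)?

5

PUSH 8   8
POP      (empty)
PUSH 69  69
PUSH -6  69 -6
POP      69
PUSH 0   69 0
OVER     69 0 69
MUL      69 0
PUSH 8   69 0 8
ADD      69 8
PUSH 8   69 8 8
OVER     69 8 8 8
SUB      69 8 0
SUB      69 8
MOD      5
DUP      5 5
POP      5
DUP      5 5
PUSH -4  5 5 -4
ROT      5 -4 5
OVER     5 -4 5 -4
NEG      5 -4 5 4
ROT      5 5 4 -4
DIV      5 5 -1
PUSH 57  5 5 -1 57
OVER     5 5 -1 57 -1
DIV      5 5 -1 -57
SUB      5 5 56
OVER     5 5 56 5
DUP      5 5 56 5 5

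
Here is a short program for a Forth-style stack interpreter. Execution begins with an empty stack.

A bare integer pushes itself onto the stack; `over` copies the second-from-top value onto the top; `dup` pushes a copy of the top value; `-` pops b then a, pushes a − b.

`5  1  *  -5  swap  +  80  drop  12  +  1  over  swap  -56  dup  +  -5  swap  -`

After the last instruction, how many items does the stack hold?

5    → [5]
1    → [5, 1]
*    → [5]
-5   → [5, -5]
swap → [-5, 5]
+    → [0]
80   → [0, 80]
drop → [0]
12   → [0, 12]
+    → [12]
1    → [12, 1]
over → [12, 1, 12]
swap → [12, 12, 1]
-56  → [12, 12, 1, -56]
dup  → [12, 12, 1, -56, -56]
+    → [12, 12, 1, -112]
-5   → [12, 12, 1, -112, -5]
swap → [12, 12, 1, -5, -112]
-    → [12, 12, 1, 107]

4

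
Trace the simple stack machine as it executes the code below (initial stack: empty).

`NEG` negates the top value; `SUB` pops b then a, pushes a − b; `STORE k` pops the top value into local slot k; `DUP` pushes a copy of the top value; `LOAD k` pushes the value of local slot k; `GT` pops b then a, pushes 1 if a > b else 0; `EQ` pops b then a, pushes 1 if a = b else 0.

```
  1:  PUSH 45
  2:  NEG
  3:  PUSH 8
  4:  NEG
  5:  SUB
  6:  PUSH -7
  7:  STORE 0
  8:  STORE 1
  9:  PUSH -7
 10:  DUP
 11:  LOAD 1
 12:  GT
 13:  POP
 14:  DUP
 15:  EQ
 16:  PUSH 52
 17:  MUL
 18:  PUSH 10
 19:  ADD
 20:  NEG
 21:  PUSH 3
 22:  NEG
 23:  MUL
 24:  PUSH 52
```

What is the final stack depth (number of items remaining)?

2

PUSH 45 -> 45
NEG     -> -45
PUSH 8  -> -45 8
NEG     -> -45 -8
SUB     -> -37
PUSH -7 -> -37 -7
STORE 0 -> -37
STORE 1 -> (empty)
PUSH -7 -> -7
DUP     -> -7 -7
LOAD 1  -> -7 -7 -37
GT      -> -7 1
POP     -> -7
DUP     -> -7 -7
EQ      -> 1
PUSH 52 -> 1 52
MUL     -> 52
PUSH 10 -> 52 10
ADD     -> 62
NEG     -> -62
PUSH 3  -> -62 3
NEG     -> -62 -3
MUL     -> 186
PUSH 52 -> 186 52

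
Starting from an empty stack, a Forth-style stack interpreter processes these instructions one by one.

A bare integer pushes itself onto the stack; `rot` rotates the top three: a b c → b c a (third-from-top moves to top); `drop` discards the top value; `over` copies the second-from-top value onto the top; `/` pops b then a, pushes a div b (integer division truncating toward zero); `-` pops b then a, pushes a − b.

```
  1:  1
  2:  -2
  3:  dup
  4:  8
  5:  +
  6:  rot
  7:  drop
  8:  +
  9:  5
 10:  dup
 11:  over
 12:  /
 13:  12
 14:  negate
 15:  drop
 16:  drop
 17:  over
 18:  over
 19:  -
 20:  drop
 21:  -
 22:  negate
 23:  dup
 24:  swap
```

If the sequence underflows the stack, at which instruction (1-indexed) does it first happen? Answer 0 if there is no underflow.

1       [1]
-2      [1, -2]
dup     [1, -2, -2]
8       [1, -2, -2, 8]
+       [1, -2, 6]
rot     [-2, 6, 1]
drop    [-2, 6]
+       [4]
5       [4, 5]
dup     [4, 5, 5]
over    [4, 5, 5, 5]
/       [4, 5, 1]
12      [4, 5, 1, 12]
negate  [4, 5, 1, -12]
drop    [4, 5, 1]
drop    [4, 5]
over    [4, 5, 4]
over    [4, 5, 4, 5]
-       [4, 5, -1]
drop    [4, 5]
-       [-1]
negate  [1]
dup     [1, 1]
swap    [1, 1]

0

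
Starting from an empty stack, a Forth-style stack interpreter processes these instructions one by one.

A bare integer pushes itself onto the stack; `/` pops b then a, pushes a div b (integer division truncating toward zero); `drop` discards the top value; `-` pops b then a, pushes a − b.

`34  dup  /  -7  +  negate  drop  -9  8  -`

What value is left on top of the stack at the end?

-17

34     : 34
dup    : 34 34
/      : 1
-7     : 1 -7
+      : -6
negate : 6
drop   : (empty)
-9     : -9
8      : -9 8
-      : -17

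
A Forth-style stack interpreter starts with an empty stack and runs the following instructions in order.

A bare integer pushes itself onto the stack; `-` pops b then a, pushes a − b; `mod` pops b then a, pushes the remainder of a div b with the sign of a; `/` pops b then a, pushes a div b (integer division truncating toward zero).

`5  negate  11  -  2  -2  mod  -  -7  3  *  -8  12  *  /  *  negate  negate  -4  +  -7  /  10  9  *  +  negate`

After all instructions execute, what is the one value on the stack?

-90

5       5
negate  -5
11      -5 11
-       -16
2       -16 2
-2      -16 2 -2
mod     -16 0
-       -16
-7      -16 -7
3       -16 -7 3
*       -16 -21
-8      -16 -21 -8
12      -16 -21 -8 12
*       -16 -21 -96
/       -16 0
*       0
negate  0
negate  0
-4      0 -4
+       -4
-7      -4 -7
/       0
10      0 10
9       0 10 9
*       0 90
+       90
negate  -90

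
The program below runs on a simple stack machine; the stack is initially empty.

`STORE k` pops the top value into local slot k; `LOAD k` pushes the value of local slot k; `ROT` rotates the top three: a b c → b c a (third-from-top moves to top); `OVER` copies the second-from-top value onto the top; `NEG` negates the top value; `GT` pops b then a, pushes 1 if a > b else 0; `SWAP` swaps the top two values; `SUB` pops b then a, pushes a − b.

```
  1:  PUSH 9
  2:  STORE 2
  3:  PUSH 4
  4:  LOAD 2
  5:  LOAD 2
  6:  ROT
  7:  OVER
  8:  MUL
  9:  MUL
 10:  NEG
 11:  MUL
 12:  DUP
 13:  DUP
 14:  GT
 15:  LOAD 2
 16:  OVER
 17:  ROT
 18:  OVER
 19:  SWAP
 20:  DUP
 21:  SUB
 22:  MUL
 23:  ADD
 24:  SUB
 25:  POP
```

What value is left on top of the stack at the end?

PUSH 9  -> [9]
STORE 2 -> []
PUSH 4  -> [4]
LOAD 2  -> [4, 9]
LOAD 2  -> [4, 9, 9]
ROT     -> [9, 9, 4]
OVER    -> [9, 9, 4, 9]
MUL     -> [9, 9, 36]
MUL     -> [9, 324]
NEG     -> [9, -324]
MUL     -> [-2916]
DUP     -> [-2916, -2916]
DUP     -> [-2916, -2916, -2916]
GT      -> [-2916, 0]
LOAD 2  -> [-2916, 0, 9]
OVER    -> [-2916, 0, 9, 0]
ROT     -> [-2916, 9, 0, 0]
OVER    -> [-2916, 9, 0, 0, 0]
SWAP    -> [-2916, 9, 0, 0, 0]
DUP     -> [-2916, 9, 0, 0, 0, 0]
SUB     -> [-2916, 9, 0, 0, 0]
MUL     -> [-2916, 9, 0, 0]
ADD     -> [-2916, 9, 0]
SUB     -> [-2916, 9]
POP     -> [-2916]

-2916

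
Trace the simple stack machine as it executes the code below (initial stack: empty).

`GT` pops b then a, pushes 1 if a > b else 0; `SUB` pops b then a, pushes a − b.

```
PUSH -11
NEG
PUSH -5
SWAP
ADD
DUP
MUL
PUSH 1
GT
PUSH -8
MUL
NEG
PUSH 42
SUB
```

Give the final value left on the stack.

-34

PUSH -11 : -11
NEG      : 11
PUSH -5  : 11 -5
SWAP     : -5 11
ADD      : 6
DUP      : 6 6
MUL      : 36
PUSH 1   : 36 1
GT       : 1
PUSH -8  : 1 -8
MUL      : -8
NEG      : 8
PUSH 42  : 8 42
SUB      : -34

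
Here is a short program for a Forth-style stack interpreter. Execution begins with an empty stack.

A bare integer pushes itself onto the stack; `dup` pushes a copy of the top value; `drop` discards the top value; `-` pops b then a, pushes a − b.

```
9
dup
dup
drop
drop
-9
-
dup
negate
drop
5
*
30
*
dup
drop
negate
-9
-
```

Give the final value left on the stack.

-2691

9      → [9]
dup    → [9, 9]
dup    → [9, 9, 9]
drop   → [9, 9]
drop   → [9]
-9     → [9, -9]
-      → [18]
dup    → [18, 18]
negate → [18, -18]
drop   → [18]
5      → [18, 5]
*      → [90]
30     → [90, 30]
*      → [2700]
dup    → [2700, 2700]
drop   → [2700]
negate → [-2700]
-9     → [-2700, -9]
-      → [-2691]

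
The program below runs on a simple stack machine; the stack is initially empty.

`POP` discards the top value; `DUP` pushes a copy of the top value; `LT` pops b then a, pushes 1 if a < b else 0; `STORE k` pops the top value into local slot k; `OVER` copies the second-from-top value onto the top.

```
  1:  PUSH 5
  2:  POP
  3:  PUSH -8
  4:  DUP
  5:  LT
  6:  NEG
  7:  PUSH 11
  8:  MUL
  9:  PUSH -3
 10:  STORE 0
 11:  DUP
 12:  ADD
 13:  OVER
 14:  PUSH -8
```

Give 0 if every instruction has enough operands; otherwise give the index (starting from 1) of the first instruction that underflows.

PUSH 5  → 5
POP     → (empty)
PUSH -8 → -8
DUP     → -8 -8
LT      → 0
NEG     → 0
PUSH 11 → 0 11
MUL     → 0
PUSH -3 → 0 -3
STORE 0 → 0
DUP     → 0 0
ADD     → 0
OVER  — needs 2 operands, stack has 1 → underflow

13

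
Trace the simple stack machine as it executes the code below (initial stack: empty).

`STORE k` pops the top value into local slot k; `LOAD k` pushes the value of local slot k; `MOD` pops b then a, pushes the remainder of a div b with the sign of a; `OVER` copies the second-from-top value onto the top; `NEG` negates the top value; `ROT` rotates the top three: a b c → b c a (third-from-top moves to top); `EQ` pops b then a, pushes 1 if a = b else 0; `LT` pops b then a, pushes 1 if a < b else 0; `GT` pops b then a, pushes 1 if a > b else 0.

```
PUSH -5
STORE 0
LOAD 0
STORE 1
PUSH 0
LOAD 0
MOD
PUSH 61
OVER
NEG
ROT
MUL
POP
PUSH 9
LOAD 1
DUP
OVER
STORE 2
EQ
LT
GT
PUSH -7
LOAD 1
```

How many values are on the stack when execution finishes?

PUSH -5 → -5
STORE 0 → (empty)
LOAD 0  → -5
STORE 1 → (empty)
PUSH 0  → 0
LOAD 0  → 0 -5
MOD     → 0
PUSH 61 → 0 61
OVER    → 0 61 0
NEG     → 0 61 0
ROT     → 61 0 0
MUL     → 61 0
POP     → 61
PUSH 9  → 61 9
LOAD 1  → 61 9 -5
DUP     → 61 9 -5 -5
OVER    → 61 9 -5 -5 -5
STORE 2 → 61 9 -5 -5
EQ      → 61 9 1
LT      → 61 0
GT      → 1
PUSH -7 → 1 -7
LOAD 1  → 1 -7 -5

3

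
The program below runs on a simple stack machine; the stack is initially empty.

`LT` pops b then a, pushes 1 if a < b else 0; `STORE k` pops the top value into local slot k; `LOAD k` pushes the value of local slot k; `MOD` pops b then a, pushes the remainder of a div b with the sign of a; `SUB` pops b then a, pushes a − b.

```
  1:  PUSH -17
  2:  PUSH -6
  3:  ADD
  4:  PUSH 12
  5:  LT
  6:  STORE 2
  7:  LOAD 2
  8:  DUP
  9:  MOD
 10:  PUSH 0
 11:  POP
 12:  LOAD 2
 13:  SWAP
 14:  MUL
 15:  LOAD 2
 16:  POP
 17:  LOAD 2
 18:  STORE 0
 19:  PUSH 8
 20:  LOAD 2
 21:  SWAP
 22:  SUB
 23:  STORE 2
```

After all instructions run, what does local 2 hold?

PUSH -17 : [-17]
PUSH -6  : [-17, -6]
ADD      : [-23]
PUSH 12  : [-23, 12]
LT       : [1]
STORE 2  : []
LOAD 2   : [1]
DUP      : [1, 1]
MOD      : [0]
PUSH 0   : [0, 0]
POP      : [0]
LOAD 2   : [0, 1]
SWAP     : [1, 0]
MUL      : [0]
LOAD 2   : [0, 1]
POP      : [0]
LOAD 2   : [0, 1]
STORE 0  : [0]
PUSH 8   : [0, 8]
LOAD 2   : [0, 8, 1]
SWAP     : [0, 1, 8]
SUB      : [0, -7]
STORE 2  : [0]

-7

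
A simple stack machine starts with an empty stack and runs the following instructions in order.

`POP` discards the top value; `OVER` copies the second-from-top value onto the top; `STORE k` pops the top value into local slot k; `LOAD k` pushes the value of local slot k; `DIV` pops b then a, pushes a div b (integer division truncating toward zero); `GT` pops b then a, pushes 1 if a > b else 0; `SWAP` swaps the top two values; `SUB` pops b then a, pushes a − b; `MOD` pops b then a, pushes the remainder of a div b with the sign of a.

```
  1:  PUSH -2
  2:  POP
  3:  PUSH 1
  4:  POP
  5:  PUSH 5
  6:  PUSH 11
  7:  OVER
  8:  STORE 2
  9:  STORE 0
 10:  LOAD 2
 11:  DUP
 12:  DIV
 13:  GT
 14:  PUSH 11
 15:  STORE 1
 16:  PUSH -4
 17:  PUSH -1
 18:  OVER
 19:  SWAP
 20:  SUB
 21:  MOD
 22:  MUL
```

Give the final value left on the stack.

-1

PUSH -2 -> [-2]
POP     -> []
PUSH 1  -> [1]
POP     -> []
PUSH 5  -> [5]
PUSH 11 -> [5, 11]
OVER    -> [5, 11, 5]
STORE 2 -> [5, 11]
STORE 0 -> [5]
LOAD 2  -> [5, 5]
DUP     -> [5, 5, 5]
DIV     -> [5, 1]
GT      -> [1]
PUSH 11 -> [1, 11]
STORE 1 -> [1]
PUSH -4 -> [1, -4]
PUSH -1 -> [1, -4, -1]
OVER    -> [1, -4, -1, -4]
SWAP    -> [1, -4, -4, -1]
SUB     -> [1, -4, -3]
MOD     -> [1, -1]
MUL     -> [-1]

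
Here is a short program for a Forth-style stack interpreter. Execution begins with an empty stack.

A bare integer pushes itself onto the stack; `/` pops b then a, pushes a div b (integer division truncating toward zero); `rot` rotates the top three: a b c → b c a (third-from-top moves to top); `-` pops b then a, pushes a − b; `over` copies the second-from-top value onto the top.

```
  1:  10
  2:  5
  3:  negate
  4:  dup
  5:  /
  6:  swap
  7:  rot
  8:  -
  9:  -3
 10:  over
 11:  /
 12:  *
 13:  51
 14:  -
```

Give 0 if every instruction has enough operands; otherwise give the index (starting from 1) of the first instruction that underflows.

10     -> 10
5      -> 10 5
negate -> 10 -5
dup    -> 10 -5 -5
/      -> 10 1
swap   -> 1 10
rot  — needs 3 operands, stack has 2 → underflow

7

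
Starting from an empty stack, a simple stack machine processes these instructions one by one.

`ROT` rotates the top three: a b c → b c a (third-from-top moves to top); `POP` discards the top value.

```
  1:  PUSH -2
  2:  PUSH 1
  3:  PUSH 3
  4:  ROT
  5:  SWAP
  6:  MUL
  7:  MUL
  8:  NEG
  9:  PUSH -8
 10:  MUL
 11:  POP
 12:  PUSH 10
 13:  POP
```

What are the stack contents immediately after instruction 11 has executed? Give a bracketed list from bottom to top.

[]

PUSH -2  [-2]
PUSH 1   [-2, 1]
PUSH 3   [-2, 1, 3]
ROT      [1, 3, -2]
SWAP     [1, -2, 3]
MUL      [1, -6]
MUL      [-6]
NEG      [6]
PUSH -8  [6, -8]
MUL      [-48]
POP      []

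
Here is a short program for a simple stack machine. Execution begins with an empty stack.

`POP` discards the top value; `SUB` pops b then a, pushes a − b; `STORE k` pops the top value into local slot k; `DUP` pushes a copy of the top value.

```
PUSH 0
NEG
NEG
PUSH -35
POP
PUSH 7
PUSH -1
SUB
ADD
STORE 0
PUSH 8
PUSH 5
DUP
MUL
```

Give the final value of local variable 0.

PUSH 0   : 0
NEG      : 0
NEG      : 0
PUSH -35 : 0 -35
POP      : 0
PUSH 7   : 0 7
PUSH -1  : 0 7 -1
SUB      : 0 8
ADD      : 8
STORE 0  : (empty)
PUSH 8   : 8
PUSH 5   : 8 5
DUP      : 8 5 5
MUL      : 8 25

8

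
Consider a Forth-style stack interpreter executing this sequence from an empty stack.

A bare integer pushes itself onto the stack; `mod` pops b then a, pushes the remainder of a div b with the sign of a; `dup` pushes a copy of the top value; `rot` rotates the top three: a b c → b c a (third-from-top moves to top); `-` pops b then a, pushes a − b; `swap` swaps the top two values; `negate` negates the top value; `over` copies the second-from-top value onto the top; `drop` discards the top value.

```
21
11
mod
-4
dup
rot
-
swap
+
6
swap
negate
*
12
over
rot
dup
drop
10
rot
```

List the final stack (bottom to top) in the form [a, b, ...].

21     : 21
11     : 21 11
mod    : 10
-4     : 10 -4
dup    : 10 -4 -4
rot    : -4 -4 10
-      : -4 -14
swap   : -14 -4
+      : -18
6      : -18 6
swap   : 6 -18
negate : 6 18
*      : 108
12     : 108 12
over   : 108 12 108
rot    : 12 108 108
dup    : 12 108 108 108
drop   : 12 108 108
10     : 12 108 108 10
rot    : 12 108 10 108

[12, 108, 10, 108]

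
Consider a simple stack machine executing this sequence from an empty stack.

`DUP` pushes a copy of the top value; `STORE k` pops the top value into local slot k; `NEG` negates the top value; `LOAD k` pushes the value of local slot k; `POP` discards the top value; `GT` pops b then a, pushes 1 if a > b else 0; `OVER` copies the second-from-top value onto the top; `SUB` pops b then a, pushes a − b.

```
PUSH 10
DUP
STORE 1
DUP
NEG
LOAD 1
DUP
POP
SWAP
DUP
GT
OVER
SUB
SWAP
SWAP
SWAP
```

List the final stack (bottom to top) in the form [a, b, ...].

PUSH 10  10
DUP      10 10
STORE 1  10
DUP      10 10
NEG      10 -10
LOAD 1   10 -10 10
DUP      10 -10 10 10
POP      10 -10 10
SWAP     10 10 -10
DUP      10 10 -10 -10
GT       10 10 0
OVER     10 10 0 10
SUB      10 10 -10
SWAP     10 -10 10
SWAP     10 10 -10
SWAP     10 -10 10

[10, -10, 10]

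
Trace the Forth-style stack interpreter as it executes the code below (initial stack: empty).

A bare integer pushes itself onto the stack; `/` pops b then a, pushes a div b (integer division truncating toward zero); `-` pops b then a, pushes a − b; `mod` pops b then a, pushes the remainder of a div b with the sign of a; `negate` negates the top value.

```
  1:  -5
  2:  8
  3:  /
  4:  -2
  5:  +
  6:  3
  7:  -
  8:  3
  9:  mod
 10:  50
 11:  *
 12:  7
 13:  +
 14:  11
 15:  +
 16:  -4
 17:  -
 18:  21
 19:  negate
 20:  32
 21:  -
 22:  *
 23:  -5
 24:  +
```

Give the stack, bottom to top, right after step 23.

-5      -5
8       -5 8
/       0
-2      0 -2
+       -2
3       -2 3
-       -5
3       -5 3
mod     -2
50      -2 50
*       -100
7       -100 7
+       -93
11      -93 11
+       -82
-4      -82 -4
-       -78
21      -78 21
negate  -78 -21
32      -78 -21 32
-       -78 -53
*       4134
-5      4134 -5

[4134, -5]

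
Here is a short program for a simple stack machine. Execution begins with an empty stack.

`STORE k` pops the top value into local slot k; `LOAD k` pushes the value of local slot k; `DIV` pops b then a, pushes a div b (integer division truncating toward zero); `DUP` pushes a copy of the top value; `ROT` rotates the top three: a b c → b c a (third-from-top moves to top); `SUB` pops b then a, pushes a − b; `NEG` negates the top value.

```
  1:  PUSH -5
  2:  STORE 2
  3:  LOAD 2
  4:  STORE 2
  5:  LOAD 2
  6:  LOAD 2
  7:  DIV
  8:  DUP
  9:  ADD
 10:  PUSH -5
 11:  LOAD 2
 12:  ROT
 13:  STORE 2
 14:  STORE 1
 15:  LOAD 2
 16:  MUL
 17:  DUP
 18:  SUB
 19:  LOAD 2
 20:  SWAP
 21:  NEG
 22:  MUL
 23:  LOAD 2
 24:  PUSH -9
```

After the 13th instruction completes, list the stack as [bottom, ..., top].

PUSH -5 → [-5]
STORE 2 → []
LOAD 2  → [-5]
STORE 2 → []
LOAD 2  → [-5]
LOAD 2  → [-5, -5]
DIV     → [1]
DUP     → [1, 1]
ADD     → [2]
PUSH -5 → [2, -5]
LOAD 2  → [2, -5, -5]
ROT     → [-5, -5, 2]
STORE 2 → [-5, -5]

[-5, -5]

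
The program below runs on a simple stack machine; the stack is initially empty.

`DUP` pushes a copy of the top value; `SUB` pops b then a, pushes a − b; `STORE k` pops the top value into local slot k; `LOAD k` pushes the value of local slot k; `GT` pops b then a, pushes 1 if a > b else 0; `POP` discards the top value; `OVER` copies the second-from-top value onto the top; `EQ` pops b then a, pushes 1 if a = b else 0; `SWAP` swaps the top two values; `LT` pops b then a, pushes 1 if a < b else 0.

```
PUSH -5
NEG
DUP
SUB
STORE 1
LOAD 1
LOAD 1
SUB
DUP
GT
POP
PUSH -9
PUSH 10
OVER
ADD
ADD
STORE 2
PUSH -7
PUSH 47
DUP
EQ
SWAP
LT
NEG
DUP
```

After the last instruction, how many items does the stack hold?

2

PUSH -5  -5
NEG      5
DUP      5 5
SUB      0
STORE 1  (empty)
LOAD 1   0
LOAD 1   0 0
SUB      0
DUP      0 0
GT       0
POP      (empty)
PUSH -9  -9
PUSH 10  -9 10
OVER     -9 10 -9
ADD      -9 1
ADD      -8
STORE 2  (empty)
PUSH -7  -7
PUSH 47  -7 47
DUP      -7 47 47
EQ       -7 1
SWAP     1 -7
LT       0
NEG      0
DUP      0 0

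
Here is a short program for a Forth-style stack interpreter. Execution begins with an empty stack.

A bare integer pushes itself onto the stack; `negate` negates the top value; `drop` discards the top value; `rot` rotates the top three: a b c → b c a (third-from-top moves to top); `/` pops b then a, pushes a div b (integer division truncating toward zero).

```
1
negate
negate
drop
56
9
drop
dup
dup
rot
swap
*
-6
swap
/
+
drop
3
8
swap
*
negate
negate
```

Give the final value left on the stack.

1       1
negate  -1
negate  1
drop    (empty)
56      56
9       56 9
drop    56
dup     56 56
dup     56 56 56
rot     56 56 56
swap    56 56 56
*       56 3136
-6      56 3136 -6
swap    56 -6 3136
/       56 0
+       56
drop    (empty)
3       3
8       3 8
swap    8 3
*       24
negate  -24
negate  24

24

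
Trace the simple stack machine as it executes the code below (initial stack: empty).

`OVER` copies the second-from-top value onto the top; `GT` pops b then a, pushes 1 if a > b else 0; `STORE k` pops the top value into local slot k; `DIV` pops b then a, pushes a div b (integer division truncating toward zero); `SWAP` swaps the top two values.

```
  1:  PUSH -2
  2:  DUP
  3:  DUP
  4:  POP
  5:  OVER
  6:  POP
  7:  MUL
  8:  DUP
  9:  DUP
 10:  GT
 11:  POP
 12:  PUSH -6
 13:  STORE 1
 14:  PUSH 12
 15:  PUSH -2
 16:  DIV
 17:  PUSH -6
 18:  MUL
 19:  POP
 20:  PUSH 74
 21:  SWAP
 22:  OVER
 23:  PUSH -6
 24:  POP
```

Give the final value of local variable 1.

PUSH -2 : -2
DUP     : -2 -2
DUP     : -2 -2 -2
POP     : -2 -2
OVER    : -2 -2 -2
POP     : -2 -2
MUL     : 4
DUP     : 4 4
DUP     : 4 4 4
GT      : 4 0
POP     : 4
PUSH -6 : 4 -6
STORE 1 : 4
PUSH 12 : 4 12
PUSH -2 : 4 12 -2
DIV     : 4 -6
PUSH -6 : 4 -6 -6
MUL     : 4 36
POP     : 4
PUSH 74 : 4 74
SWAP    : 74 4
OVER    : 74 4 74
PUSH -6 : 74 4 74 -6
POP     : 74 4 74

-6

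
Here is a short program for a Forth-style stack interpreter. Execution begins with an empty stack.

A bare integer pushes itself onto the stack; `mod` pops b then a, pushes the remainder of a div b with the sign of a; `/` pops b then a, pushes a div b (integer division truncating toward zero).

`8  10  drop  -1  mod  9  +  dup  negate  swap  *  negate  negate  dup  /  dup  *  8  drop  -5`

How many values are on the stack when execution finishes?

2

8      : 8
10     : 8 10
drop   : 8
-1     : 8 -1
mod    : 0
9      : 0 9
+      : 9
dup    : 9 9
negate : 9 -9
swap   : -9 9
*      : -81
negate : 81
negate : -81
dup    : -81 -81
/      : 1
dup    : 1 1
*      : 1
8      : 1 8
drop   : 1
-5     : 1 -5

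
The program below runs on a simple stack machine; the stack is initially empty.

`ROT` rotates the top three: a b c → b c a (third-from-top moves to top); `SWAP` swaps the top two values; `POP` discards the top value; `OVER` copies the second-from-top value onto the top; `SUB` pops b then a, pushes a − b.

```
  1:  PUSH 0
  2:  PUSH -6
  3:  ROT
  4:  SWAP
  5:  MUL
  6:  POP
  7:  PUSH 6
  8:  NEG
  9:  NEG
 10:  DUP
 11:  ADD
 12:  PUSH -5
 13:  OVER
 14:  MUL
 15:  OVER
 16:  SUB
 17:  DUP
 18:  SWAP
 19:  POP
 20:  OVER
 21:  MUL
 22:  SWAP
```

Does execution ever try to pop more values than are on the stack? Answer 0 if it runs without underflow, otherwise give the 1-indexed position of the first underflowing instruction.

PUSH 0  -> 0
PUSH -6 -> 0 -6
ROT  — needs 3 operands, stack has 2 → underflow

3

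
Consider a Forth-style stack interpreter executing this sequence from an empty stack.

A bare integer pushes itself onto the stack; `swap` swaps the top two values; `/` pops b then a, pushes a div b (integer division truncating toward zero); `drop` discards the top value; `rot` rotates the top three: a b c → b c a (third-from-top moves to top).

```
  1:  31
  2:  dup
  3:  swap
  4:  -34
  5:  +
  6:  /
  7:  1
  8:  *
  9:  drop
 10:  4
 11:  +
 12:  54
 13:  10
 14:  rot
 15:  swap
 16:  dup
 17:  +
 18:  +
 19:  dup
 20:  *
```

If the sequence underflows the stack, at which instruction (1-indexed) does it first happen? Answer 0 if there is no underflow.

11

31   → 31
dup  → 31 31
swap → 31 31
-34  → 31 31 -34
+    → 31 -3
/    → -10
1    → -10 1
*    → -10
drop → (empty)
4    → 4
+  — needs 2 operands, stack has 1 → underflow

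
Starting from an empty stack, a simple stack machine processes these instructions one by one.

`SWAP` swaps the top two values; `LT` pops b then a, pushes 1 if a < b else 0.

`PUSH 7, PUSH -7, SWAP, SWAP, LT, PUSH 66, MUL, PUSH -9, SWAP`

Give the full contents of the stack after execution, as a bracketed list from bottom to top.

[-9, 0]

PUSH 7  → 7
PUSH -7 → 7 -7
SWAP    → -7 7
SWAP    → 7 -7
LT      → 0
PUSH 66 → 0 66
MUL     → 0
PUSH -9 → 0 -9
SWAP    → -9 0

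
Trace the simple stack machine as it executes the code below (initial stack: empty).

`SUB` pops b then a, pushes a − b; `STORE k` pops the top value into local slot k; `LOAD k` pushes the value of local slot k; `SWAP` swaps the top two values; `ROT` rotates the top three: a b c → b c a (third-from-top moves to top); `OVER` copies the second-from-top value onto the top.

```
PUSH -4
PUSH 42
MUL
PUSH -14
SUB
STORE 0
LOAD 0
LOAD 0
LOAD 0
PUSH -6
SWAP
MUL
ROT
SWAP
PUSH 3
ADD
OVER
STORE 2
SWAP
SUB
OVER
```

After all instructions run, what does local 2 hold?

PUSH -4  -> -4
PUSH 42  -> -4 42
MUL      -> -168
PUSH -14 -> -168 -14
SUB      -> -154
STORE 0  -> (empty)
LOAD 0   -> -154
LOAD 0   -> -154 -154
LOAD 0   -> -154 -154 -154
PUSH -6  -> -154 -154 -154 -6
SWAP     -> -154 -154 -6 -154
MUL      -> -154 -154 924
ROT      -> -154 924 -154
SWAP     -> -154 -154 924
PUSH 3   -> -154 -154 924 3
ADD      -> -154 -154 927
OVER     -> -154 -154 927 -154
STORE 2  -> -154 -154 927
SWAP     -> -154 927 -154
SUB      -> -154 1081
OVER     -> -154 1081 -154

-154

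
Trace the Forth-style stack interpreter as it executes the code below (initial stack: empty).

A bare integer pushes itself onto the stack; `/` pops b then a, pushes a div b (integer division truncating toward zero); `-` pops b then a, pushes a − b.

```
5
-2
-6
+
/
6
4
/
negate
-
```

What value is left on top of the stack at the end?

1

5      : [5]
-2     : [5, -2]
-6     : [5, -2, -6]
+      : [5, -8]
/      : [0]
6      : [0, 6]
4      : [0, 6, 4]
/      : [0, 1]
negate : [0, -1]
-      : [1]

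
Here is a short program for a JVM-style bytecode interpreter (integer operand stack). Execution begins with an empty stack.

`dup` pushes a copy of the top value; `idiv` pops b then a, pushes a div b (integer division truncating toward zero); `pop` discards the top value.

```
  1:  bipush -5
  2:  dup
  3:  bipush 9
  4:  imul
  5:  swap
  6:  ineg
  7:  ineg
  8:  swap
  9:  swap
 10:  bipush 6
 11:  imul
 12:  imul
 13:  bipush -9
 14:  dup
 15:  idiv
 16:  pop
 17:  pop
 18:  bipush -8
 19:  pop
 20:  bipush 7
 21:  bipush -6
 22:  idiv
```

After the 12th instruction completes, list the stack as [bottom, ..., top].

[1350]

bipush -5 → [-5]
dup       → [-5, -5]
bipush 9  → [-5, -5, 9]
imul      → [-5, -45]
swap      → [-45, -5]
ineg      → [-45, 5]
ineg      → [-45, -5]
swap      → [-5, -45]
swap      → [-45, -5]
bipush 6  → [-45, -5, 6]
imul      → [-45, -30]
imul      → [1350]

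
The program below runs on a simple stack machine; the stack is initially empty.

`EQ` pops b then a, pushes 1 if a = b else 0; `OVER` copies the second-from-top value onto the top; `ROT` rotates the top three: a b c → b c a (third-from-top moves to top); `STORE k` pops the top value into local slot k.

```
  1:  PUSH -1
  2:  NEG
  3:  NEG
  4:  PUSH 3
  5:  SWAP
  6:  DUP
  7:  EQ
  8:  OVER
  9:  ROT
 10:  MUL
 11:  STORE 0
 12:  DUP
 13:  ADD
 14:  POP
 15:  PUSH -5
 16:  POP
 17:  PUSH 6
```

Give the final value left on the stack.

PUSH -1  -1
NEG      1
NEG      -1
PUSH 3   -1 3
SWAP     3 -1
DUP      3 -1 -1
EQ       3 1
OVER     3 1 3
ROT      1 3 3
MUL      1 9
STORE 0  1
DUP      1 1
ADD      2
POP      (empty)
PUSH -5  -5
POP      (empty)
PUSH 6   6

6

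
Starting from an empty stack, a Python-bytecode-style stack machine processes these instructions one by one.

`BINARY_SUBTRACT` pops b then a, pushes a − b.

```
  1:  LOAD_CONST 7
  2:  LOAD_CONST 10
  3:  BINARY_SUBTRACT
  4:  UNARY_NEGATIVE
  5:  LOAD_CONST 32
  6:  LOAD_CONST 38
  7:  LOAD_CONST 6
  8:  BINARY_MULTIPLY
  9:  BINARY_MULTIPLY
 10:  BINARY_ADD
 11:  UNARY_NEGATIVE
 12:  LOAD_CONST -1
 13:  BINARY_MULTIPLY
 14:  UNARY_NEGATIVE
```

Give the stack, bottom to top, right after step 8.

[3, 32, 228]

LOAD_CONST 7    -> 7
LOAD_CONST 10   -> 7 10
BINARY_SUBTRACT -> -3
UNARY_NEGATIVE  -> 3
LOAD_CONST 32   -> 3 32
LOAD_CONST 38   -> 3 32 38
LOAD_CONST 6    -> 3 32 38 6
BINARY_MULTIPLY -> 3 32 228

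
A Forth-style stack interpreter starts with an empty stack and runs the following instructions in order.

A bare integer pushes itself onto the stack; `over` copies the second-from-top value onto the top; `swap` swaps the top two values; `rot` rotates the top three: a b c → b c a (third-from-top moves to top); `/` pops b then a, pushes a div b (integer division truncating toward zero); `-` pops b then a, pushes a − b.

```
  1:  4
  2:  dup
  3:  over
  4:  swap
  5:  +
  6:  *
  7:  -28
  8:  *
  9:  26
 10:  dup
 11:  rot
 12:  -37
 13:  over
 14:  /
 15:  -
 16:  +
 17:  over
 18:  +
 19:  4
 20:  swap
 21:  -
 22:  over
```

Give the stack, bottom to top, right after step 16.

4    -> 4
dup  -> 4 4
over -> 4 4 4
swap -> 4 4 4
+    -> 4 8
*    -> 32
-28  -> 32 -28
*    -> -896
26   -> -896 26
dup  -> -896 26 26
rot  -> 26 26 -896
-37  -> 26 26 -896 -37
over -> 26 26 -896 -37 -896
/    -> 26 26 -896 0
-    -> 26 26 -896
+    -> 26 -870

[26, -870]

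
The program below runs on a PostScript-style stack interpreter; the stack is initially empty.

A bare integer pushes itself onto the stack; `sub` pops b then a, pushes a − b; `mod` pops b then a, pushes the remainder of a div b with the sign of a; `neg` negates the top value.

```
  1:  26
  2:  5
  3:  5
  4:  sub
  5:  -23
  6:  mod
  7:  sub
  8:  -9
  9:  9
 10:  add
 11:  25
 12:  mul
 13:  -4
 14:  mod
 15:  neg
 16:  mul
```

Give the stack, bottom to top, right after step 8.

[26, -9]

26  → [26]
5   → [26, 5]
5   → [26, 5, 5]
sub → [26, 0]
-23 → [26, 0, -23]
mod → [26, 0]
sub → [26]
-9  → [26, -9]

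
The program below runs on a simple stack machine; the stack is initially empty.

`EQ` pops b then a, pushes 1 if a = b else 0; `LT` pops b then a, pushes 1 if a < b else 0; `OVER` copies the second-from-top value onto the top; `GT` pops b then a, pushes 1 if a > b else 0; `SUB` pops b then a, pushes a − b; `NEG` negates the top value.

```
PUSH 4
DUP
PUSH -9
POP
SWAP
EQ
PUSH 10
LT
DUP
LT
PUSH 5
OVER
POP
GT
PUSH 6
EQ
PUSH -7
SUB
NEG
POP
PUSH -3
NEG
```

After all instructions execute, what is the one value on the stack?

PUSH 4   4
DUP      4 4
PUSH -9  4 4 -9
POP      4 4
SWAP     4 4
EQ       1
PUSH 10  1 10
LT       1
DUP      1 1
LT       0
PUSH 5   0 5
OVER     0 5 0
POP      0 5
GT       0
PUSH 6   0 6
EQ       0
PUSH -7  0 -7
SUB      7
NEG      -7
POP      (empty)
PUSH -3  -3
NEG      3

3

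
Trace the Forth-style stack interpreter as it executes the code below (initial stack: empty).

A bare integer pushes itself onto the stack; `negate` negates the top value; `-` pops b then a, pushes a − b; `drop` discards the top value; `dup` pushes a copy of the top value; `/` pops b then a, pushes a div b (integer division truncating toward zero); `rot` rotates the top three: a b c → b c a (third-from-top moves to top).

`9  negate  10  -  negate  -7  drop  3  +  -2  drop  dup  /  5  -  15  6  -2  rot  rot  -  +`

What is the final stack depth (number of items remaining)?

2

9      : 9
negate : -9
10     : -9 10
-      : -19
negate : 19
-7     : 19 -7
drop   : 19
3      : 19 3
+      : 22
-2     : 22 -2
drop   : 22
dup    : 22 22
/      : 1
5      : 1 5
-      : -4
15     : -4 15
6      : -4 15 6
-2     : -4 15 6 -2
rot    : -4 6 -2 15
rot    : -4 -2 15 6
-      : -4 -2 9
+      : -4 7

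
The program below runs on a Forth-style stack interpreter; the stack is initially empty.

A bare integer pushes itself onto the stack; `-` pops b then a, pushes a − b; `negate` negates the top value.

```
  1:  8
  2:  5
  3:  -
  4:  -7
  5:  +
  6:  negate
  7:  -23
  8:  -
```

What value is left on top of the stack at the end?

27

8      → 8
5      → 8 5
-      → 3
-7     → 3 -7
+      → -4
negate → 4
-23    → 4 -23
-      → 27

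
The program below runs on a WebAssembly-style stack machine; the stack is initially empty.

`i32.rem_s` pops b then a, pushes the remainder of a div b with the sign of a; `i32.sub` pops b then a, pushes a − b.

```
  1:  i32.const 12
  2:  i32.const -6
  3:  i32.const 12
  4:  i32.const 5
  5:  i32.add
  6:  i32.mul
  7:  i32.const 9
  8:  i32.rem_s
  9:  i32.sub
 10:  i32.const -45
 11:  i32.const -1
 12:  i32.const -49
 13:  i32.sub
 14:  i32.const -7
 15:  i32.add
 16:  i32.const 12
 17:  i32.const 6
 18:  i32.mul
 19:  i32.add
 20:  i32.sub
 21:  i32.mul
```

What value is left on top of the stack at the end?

i32.const 12  : 12
i32.const -6  : 12 -6
i32.const 12  : 12 -6 12
i32.const 5   : 12 -6 12 5
i32.add       : 12 -6 17
i32.mul       : 12 -102
i32.const 9   : 12 -102 9
i32.rem_s     : 12 -3
i32.sub       : 15
i32.const -45 : 15 -45
i32.const -1  : 15 -45 -1
i32.const -49 : 15 -45 -1 -49
i32.sub       : 15 -45 48
i32.const -7  : 15 -45 48 -7
i32.add       : 15 -45 41
i32.const 12  : 15 -45 41 12
i32.const 6   : 15 -45 41 12 6
i32.mul       : 15 -45 41 72
i32.add       : 15 -45 113
i32.sub       : 15 -158
i32.mul       : -2370

-2370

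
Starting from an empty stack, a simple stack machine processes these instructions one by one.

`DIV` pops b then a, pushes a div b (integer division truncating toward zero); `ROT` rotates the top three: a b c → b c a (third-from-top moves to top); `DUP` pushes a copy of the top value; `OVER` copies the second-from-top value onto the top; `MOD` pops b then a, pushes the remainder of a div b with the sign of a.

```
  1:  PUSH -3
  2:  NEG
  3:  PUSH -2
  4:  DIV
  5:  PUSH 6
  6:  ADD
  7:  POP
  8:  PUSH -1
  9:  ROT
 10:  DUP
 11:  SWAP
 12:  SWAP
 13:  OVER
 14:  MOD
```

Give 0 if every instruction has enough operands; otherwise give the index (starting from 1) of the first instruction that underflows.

9

PUSH -3 → [-3]
NEG     → [3]
PUSH -2 → [3, -2]
DIV     → [-1]
PUSH 6  → [-1, 6]
ADD     → [5]
POP     → []
PUSH -1 → [-1]
ROT  — needs 3 operands, stack has 1 → underflow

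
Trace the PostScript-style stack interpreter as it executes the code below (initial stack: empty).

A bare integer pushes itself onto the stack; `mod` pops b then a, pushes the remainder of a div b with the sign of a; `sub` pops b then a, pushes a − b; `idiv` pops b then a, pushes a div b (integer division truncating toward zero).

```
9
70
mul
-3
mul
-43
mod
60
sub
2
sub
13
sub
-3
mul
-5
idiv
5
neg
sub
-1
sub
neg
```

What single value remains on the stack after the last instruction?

9    : [9]
70   : [9, 70]
mul  : [630]
-3   : [630, -3]
mul  : [-1890]
-43  : [-1890, -43]
mod  : [-41]
60   : [-41, 60]
sub  : [-101]
2    : [-101, 2]
sub  : [-103]
13   : [-103, 13]
sub  : [-116]
-3   : [-116, -3]
mul  : [348]
-5   : [348, -5]
idiv : [-69]
5    : [-69, 5]
neg  : [-69, -5]
sub  : [-64]
-1   : [-64, -1]
sub  : [-63]
neg  : [63]

63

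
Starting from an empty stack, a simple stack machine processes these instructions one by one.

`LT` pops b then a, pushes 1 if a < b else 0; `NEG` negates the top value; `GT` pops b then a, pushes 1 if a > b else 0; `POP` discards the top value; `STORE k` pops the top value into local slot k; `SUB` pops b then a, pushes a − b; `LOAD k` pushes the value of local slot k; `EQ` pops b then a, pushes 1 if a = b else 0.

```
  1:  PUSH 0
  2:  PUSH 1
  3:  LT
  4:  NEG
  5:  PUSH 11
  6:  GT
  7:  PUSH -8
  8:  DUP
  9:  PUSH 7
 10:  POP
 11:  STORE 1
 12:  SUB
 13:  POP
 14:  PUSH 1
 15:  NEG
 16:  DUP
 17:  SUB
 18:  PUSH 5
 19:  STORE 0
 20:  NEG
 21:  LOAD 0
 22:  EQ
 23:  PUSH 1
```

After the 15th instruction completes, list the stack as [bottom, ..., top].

PUSH 0  : [0]
PUSH 1  : [0, 1]
LT      : [1]
NEG     : [-1]
PUSH 11 : [-1, 11]
GT      : [0]
PUSH -8 : [0, -8]
DUP     : [0, -8, -8]
PUSH 7  : [0, -8, -8, 7]
POP     : [0, -8, -8]
STORE 1 : [0, -8]
SUB     : [8]
POP     : []
PUSH 1  : [1]
NEG     : [-1]

[-1]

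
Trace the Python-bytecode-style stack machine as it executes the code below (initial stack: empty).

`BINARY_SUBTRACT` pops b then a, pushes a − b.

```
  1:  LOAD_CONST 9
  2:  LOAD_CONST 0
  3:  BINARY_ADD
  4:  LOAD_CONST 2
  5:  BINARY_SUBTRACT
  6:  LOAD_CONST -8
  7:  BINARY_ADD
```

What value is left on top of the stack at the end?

-1

LOAD_CONST 9    -> 9
LOAD_CONST 0    -> 9 0
BINARY_ADD      -> 9
LOAD_CONST 2    -> 9 2
BINARY_SUBTRACT -> 7
LOAD_CONST -8   -> 7 -8
BINARY_ADD      -> -1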